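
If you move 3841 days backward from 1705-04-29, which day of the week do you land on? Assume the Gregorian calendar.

Apr 29, 1705 is a Wednesday.
3841 mod 7 = 5, so 3841 days before a Wednesday is Wednesday − 5 = Friday.

Friday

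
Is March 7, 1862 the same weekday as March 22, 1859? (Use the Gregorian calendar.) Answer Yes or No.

From Mar 22, 1859 to Mar 7, 1862 is 1081 days.
1081 mod 7 = 3, so they are different weekdays.
(Mar 22, 1859 is a Tuesday; Mar 7, 1862 is a Friday.)

No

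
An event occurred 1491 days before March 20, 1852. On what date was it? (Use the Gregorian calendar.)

−366 (one year; includes Feb 29, 1852) → Mar 20, 1851 (1125 left).
−365 (one year) → Mar 20, 1850 (760 left).
−365 (one year) → Mar 20, 1849 (395 left).
−20 → Feb 28, 1849 (end of Feb, 28 days; 375 left).
−28 → Jan 31, 1849 (end of Jan, 31 days; 347 left).
−31 → Dec 31, 1848 (end of Dec, 31 days; 316 left).
−31 → Nov 30, 1848 (end of Nov, 30 days; 285 left).
−30 → Oct 31, 1848 (end of Oct, 31 days; 255 left).
−31 → Sep 30, 1848 (end of Sep, 30 days; 224 left).
−30 → Aug 31, 1848 (end of Aug, 31 days; 194 left).
−31 → Jul 31, 1848 (end of Jul, 31 days; 163 left).
−31 → Jun 30, 1848 (end of Jun, 30 days; 132 left).
−30 → May 31, 1848 (end of May, 31 days; 102 left).
−31 → Apr 30, 1848 (end of Apr, 30 days; 71 left).
−30 → Mar 31, 1848 (end of Mar, 31 days; 41 left).
−31 → Feb 29, 1848 (end of Feb, 29 days; 10 left).
−10 → Feb 19, 1848.

February 19, 1848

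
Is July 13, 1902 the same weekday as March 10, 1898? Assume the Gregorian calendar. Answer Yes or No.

No

From Mar 10, 1898 to Jul 13, 1902 is 1585 days.
1585 mod 7 = 3, so they are different weekdays.
(Mar 10, 1898 is a Thursday; Jul 13, 1902 is a Sunday.)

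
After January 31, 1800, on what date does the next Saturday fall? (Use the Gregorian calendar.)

February 1, 1800

Jan 31, 1800 is a Friday.
From Friday to the next Saturday is 1 day.
Jan 31, 1800 + 1 = Feb 1, 1800.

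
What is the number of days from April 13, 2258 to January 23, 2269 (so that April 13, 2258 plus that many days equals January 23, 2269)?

Apr 13, 2258 → Apr 13, 2259: 365 days.
Apr 13, 2259 → Apr 13, 2260: 366 days (Feb 29, 2260 is in that span).
Apr 13, 2260 → Apr 13, 2261: 365 days.
Apr 13, 2261 → Apr 13, 2262: 365 days.
Apr 13, 2262 → Apr 13, 2263: 365 days.
Apr 13, 2263 → Apr 13, 2264: 366 days (Feb 29, 2264 is in that span).
Apr 13, 2264 → Apr 13, 2265: 365 days.
Apr 13, 2265 → Apr 13, 2266: 365 days.
Apr 13, 2266 → Apr 13, 2267: 365 days.
Apr 13, 2267 → Apr 13, 2268: 366 days (Feb 29, 2268 is in that span).
Apr 13, 2268 → May 13, 2268: 30 days (April has 30).
May 13, 2268 → Jun 13, 2268: 31 days (May has 31).
Jun 13, 2268 → Jul 13, 2268: 30 days (June has 30).
Jul 13, 2268 → Aug 13, 2268: 31 days (July has 31).
Aug 13, 2268 → Sep 13, 2268: 31 days (August has 31).
Sep 13, 2268 → Oct 13, 2268: 30 days (September has 30).
Oct 13, 2268 → Nov 13, 2268: 31 days (October has 31).
Nov 13, 2268 → Dec 13, 2268: 30 days (November has 30).
Dec 13, 2268 → Jan 13, 2269: 31 days (December has 31).
Jan 13, 2269 → Jan 23, 2269: 10 days.
Total: 3938 days.

3938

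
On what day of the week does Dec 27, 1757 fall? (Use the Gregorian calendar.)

Tuesday

Doomsday rule: the anchor day for the 1700s is Sunday. For year 57: 57÷12 = 4 r 9, and 9÷4 = 2, so 4+9+2 = 15.
Sunday + 15 ≡ Monday — that's 1757's doomsday.
In December the doomsday date is Dec 12.
Dec 27 is 15 days after Dec 12; 15 mod 7 = 1, so Monday + 1 = Tuesday.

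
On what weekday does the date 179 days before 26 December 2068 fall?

Dec 26, 2068 is a Wednesday.
179 mod 7 = 4, so 179 days before a Wednesday is Wednesday − 4 = Saturday.

Saturday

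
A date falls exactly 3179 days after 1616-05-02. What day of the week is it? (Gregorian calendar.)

Tuesday

First find the weekday of May 2, 1616. Doomsday rule: the anchor day for the 1600s is Tuesday. For year 16: 16÷12 = 1 r 4, and 4÷4 = 1, so 1+4+1 = 6.
Tuesday + 6 ≡ Monday — that's 1616's doomsday.
In May the doomsday date is May 9.
May 2 is 7 days before May 9; 7 mod 7 = 0, so Monday − 0 = Monday.
3179 mod 7 = 1, so 3179 days after a Monday is Monday + 1 = Tuesday.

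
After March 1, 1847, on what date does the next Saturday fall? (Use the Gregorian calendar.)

Mar 1, 1847 is a Monday.
From Monday to the next Saturday is 5 days.
Mar 1, 1847 + 5 = Mar 6, 1847.

March 6, 1847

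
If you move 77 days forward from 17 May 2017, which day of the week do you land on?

Wednesday

May 17, 2017 is a Wednesday.
77 mod 7 = 0, so 77 days after a Wednesday is Wednesday + 0 = Wednesday.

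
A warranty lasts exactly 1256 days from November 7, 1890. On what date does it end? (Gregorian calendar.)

April 16, 1894

+365 (one year) → Nov 7, 1891 (891 left).
+366 (one year; includes Feb 29, 1892) → Nov 7, 1892 (525 left).
+365 (one year) → Nov 7, 1893 (160 left).
Nov has 30 days: +24 → Dec 1, 1893 (136 left).
Dec has 31 days: +31 → Jan 1, 1894 (105 left).
Jan has 31 days: +31 → Feb 1, 1894 (74 left).
Feb has 28 days: +28 → Mar 1, 1894 (46 left).
Mar has 31 days: +31 → Apr 1, 1894 (15 left).
+15 → Apr 16, 1894.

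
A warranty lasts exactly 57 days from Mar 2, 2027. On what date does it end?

April 28, 2027

Mar has 31 days: +30 → Apr 1, 2027 (27 left).
+27 → Apr 28, 2027.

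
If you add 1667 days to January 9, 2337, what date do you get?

August 3, 2341

+365 (one year) → Jan 9, 2338 (1302 left).
+365 (one year) → Jan 9, 2339 (937 left).
+365 (one year) → Jan 9, 2340 (572 left).
+366 (one year; includes Feb 29, 2340) → Jan 9, 2341 (206 left).
Jan has 31 days: +23 → Feb 1, 2341 (183 left).
Feb has 28 days: +28 → Mar 1, 2341 (155 left).
Mar has 31 days: +31 → Apr 1, 2341 (124 left).
Apr has 30 days: +30 → May 1, 2341 (94 left).
May has 31 days: +31 → Jun 1, 2341 (63 left).
Jun has 30 days: +30 → Jul 1, 2341 (33 left).
Jul has 31 days: +31 → Aug 1, 2341 (2 left).
+2 → Aug 3, 2341.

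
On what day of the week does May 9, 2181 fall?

Doomsday rule: the anchor day for the 2100s is Sunday. For year 81: 81÷12 = 6 r 9, and 9÷4 = 2, so 6+9+2 = 17.
Sunday + 17 ≡ Wednesday — that's 2181's doomsday.
In May the doomsday date is May 9.
May 9 is the doomsday itself: Wednesday.

Wednesday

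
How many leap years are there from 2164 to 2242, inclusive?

19

Multiples of 4 in [2164,2242]: 20.
Of those, multiples of 100: 1 (not leap unless ÷400).
Multiples of 400: 0.
Leap years = 20 − 1 + 0 = 19.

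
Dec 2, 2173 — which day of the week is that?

Doomsday rule: the anchor day for the 2100s is Sunday. For year 73: 73÷12 = 6 r 1, and 1÷4 = 0, so 6+1+0 = 7.
Sunday + 7 ≡ Sunday — that's 2173's doomsday.
In December the doomsday date is Dec 12.
Dec 2 is 10 days before Dec 12; 10 mod 7 = 3, so Sunday − 3 = Thursday.

Thursday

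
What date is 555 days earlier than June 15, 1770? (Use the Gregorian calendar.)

−365 (one year) → Jun 15, 1769 (190 left).
−15 → May 31, 1769 (end of May, 31 days; 175 left).
−31 → Apr 30, 1769 (end of Apr, 30 days; 144 left).
−30 → Mar 31, 1769 (end of Mar, 31 days; 114 left).
−31 → Feb 28, 1769 (end of Feb, 28 days; 83 left).
−28 → Jan 31, 1769 (end of Jan, 31 days; 55 left).
−31 → Dec 31, 1768 (end of Dec, 31 days; 24 left).
−24 → Dec 7, 1768.

December 7, 1768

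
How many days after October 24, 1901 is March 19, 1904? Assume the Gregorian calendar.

877

Oct 24, 1901 → Oct 24, 1902: 365 days.
Oct 24, 1902 → Oct 24, 1903: 365 days.
Oct 24, 1903 → Nov 24, 1903: 31 days (October has 31).
Nov 24, 1903 → Dec 24, 1903: 30 days (November has 30).
Dec 24, 1903 → Jan 24, 1904: 31 days (December has 31).
Jan 24, 1904 → Feb 24, 1904: 31 days (January has 31).
Feb 24, 1904 → Mar 19, 1904: 24 days.
Total: 877 days.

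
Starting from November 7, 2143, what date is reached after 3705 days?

+366 (one year; includes Feb 29, 2144) → Nov 7, 2144 (3339 left).
+365 (one year) → Nov 7, 2145 (2974 left).
+365 (one year) → Nov 7, 2146 (2609 left).
+365 (one year) → Nov 7, 2147 (2244 left).
+366 (one year; includes Feb 29, 2148) → Nov 7, 2148 (1878 left).
+365 (one year) → Nov 7, 2149 (1513 left).
+365 (one year) → Nov 7, 2150 (1148 left).
+365 (one year) → Nov 7, 2151 (783 left).
+366 (one year; includes Feb 29, 2152) → Nov 7, 2152 (417 left).
+365 (one year) → Nov 7, 2153 (52 left).
Nov has 30 days: +24 → Dec 1, 2153 (28 left).
+28 → Dec 29, 2153.

December 29, 2153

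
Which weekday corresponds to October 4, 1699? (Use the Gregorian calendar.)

Sunday

Doomsday rule: the anchor day for the 1600s is Tuesday. For year 99: 99÷12 = 8 r 3, and 3÷4 = 0, so 8+3+0 = 11.
Tuesday + 11 ≡ Saturday — that's 1699's doomsday.
In October the doomsday date is Oct 10.
Oct 4 is 6 days before Oct 10; 6 mod 7 = 6, so Saturday − 6 = Sunday.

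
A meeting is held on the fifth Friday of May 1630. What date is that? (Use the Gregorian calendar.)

May 31, 1630

May 1, 1630 is a Wednesday.
The first Friday is therefore May 3 (2 days later).
The fifth Friday is 3 + 4×7 = May 31.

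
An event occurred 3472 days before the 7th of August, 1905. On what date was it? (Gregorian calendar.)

February 3, 1896

−365 (one year) → Aug 7, 1904 (3107 left).
−366 (one year; includes Feb 29, 1904) → Aug 7, 1903 (2741 left).
−365 (one year) → Aug 7, 1902 (2376 left).
−365 (one year) → Aug 7, 1901 (2011 left).
−365 (one year) → Aug 7, 1900 (1646 left).
−365 (one year) → Aug 7, 1899 (1281 left).
−365 (one year) → Aug 7, 1898 (916 left).
−365 (one year) → Aug 7, 1897 (551 left).
−365 (one year) → Aug 7, 1896 (186 left).
−7 → Jul 31, 1896 (end of Jul, 31 days; 179 left).
−31 → Jun 30, 1896 (end of Jun, 30 days; 148 left).
−30 → May 31, 1896 (end of May, 31 days; 118 left).
−31 → Apr 30, 1896 (end of Apr, 30 days; 87 left).
−30 → Mar 31, 1896 (end of Mar, 31 days; 57 left).
−31 → Feb 29, 1896 (end of Feb, 29 days; 26 left).
−26 → Feb 3, 1896.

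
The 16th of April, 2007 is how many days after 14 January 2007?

92

Jan 14, 2007 → Feb 14, 2007: 31 days (January has 31).
Feb 14, 2007 → Mar 14, 2007: 28 days (February has 28).
Mar 14, 2007 → Apr 14, 2007: 31 days (March has 31).
Apr 14, 2007 → Apr 16, 2007: 2 days.
Total: 92 days.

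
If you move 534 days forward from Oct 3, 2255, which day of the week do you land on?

Friday

First find the weekday of Oct 3, 2255. Doomsday rule: the anchor day for the 2200s is Friday. For year 55: 55÷12 = 4 r 7, and 7÷4 = 1, so 4+7+1 = 12.
Friday + 12 ≡ Wednesday — that's 2255's doomsday.
In October the doomsday date is Oct 10.
Oct 3 is 7 days before Oct 10; 7 mod 7 = 0, so Wednesday − 0 = Wednesday.
534 mod 7 = 2, so 534 days after a Wednesday is Wednesday + 2 = Friday.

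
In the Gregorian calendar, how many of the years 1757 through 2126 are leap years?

Multiples of 4 in [1757,2126]: 92.
Of those, multiples of 100: 4 (not leap unless ÷400).
Multiples of 400: 1.
Leap years = 92 − 4 + 1 = 89.

89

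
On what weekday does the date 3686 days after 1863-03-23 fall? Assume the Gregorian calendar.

First find the weekday of Mar 23, 1863. Doomsday rule: the anchor day for the 1800s is Friday. For year 63: 63÷12 = 5 r 3, and 3÷4 = 0, so 5+3+0 = 8.
Friday + 8 ≡ Saturday — that's 1863's doomsday.
In March the doomsday date is Mar 14.
Mar 23 is 9 days after Mar 14; 9 mod 7 = 2, so Saturday + 2 = Monday.
3686 mod 7 = 4, so 3686 days after a Monday is Monday + 4 = Friday.

Friday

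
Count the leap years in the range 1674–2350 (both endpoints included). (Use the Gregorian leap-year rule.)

163

Multiples of 4 in [1674,2350]: 169.
Of those, multiples of 100: 7 (not leap unless ÷400).
Multiples of 400: 1.
Leap years = 169 − 7 + 1 = 163.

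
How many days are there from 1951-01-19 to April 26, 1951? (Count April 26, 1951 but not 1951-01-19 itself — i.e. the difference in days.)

Jan 19, 1951 → Feb 19, 1951: 31 days (January has 31).
Feb 19, 1951 → Mar 19, 1951: 28 days (February has 28).
Mar 19, 1951 → Apr 19, 1951: 31 days (March has 31).
Apr 19, 1951 → Apr 26, 1951: 7 days.
Total: 97 days.

97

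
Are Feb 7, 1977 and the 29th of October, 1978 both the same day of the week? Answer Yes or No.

From Feb 7, 1977 to Oct 29, 1978 is 629 days.
629 mod 7 = 6, so they are different weekdays.
(Feb 7, 1977 is a Monday; Oct 29, 1978 is a Sunday.)

No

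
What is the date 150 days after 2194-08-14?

January 11, 2195

Aug has 31 days: +18 → Sep 1, 2194 (132 left).
Sep has 30 days: +30 → Oct 1, 2194 (102 left).
Oct has 31 days: +31 → Nov 1, 2194 (71 left).
Nov has 30 days: +30 → Dec 1, 2194 (41 left).
Dec has 31 days: +31 → Jan 1, 2195 (10 left).
+10 → Jan 11, 2195.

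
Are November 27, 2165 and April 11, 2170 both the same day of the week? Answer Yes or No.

From Nov 27, 2165 to Apr 11, 2170 is 1596 days.
1596 mod 7 = 0, so they are the same weekday.
(Nov 27, 2165 is a Wednesday; Apr 11, 2170 is a Wednesday.)

Yes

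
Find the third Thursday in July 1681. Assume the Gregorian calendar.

July 1, 1681 is a Tuesday.
The first Thursday is therefore July 3 (2 days later).
The third Thursday is 3 + 2×7 = July 17.

July 17, 1681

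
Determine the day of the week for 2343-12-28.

Doomsday rule: the anchor day for the 2300s is Wednesday. For year 43: 43÷12 = 3 r 7, and 7÷4 = 1, so 3+7+1 = 11.
Wednesday + 11 ≡ Sunday — that's 2343's doomsday.
In December the doomsday date is Dec 12.
Dec 28 is 16 days after Dec 12; 16 mod 7 = 2, so Sunday + 2 = Tuesday.

Tuesday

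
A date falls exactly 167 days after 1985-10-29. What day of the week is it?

Oct 29, 1985 is a Tuesday.
167 mod 7 = 6, so 167 days after a Tuesday is Tuesday + 6 = Monday.

Monday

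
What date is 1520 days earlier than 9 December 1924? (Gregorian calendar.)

October 11, 1920

−366 (one year; includes Feb 29, 1924) → Dec 9, 1923 (1154 left).
−365 (one year) → Dec 9, 1922 (789 left).
−365 (one year) → Dec 9, 1921 (424 left).
−365 (one year) → Dec 9, 1920 (59 left).
−9 → Nov 30, 1920 (end of Nov, 30 days; 50 left).
−30 → Oct 31, 1920 (end of Oct, 31 days; 20 left).
−20 → Oct 11, 1920.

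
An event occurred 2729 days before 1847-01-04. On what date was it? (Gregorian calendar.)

July 16, 1839

−365 (one year) → Jan 4, 1846 (2364 left).
−365 (one year) → Jan 4, 1845 (1999 left).
−366 (one year; includes Feb 29, 1844) → Jan 4, 1844 (1633 left).
−365 (one year) → Jan 4, 1843 (1268 left).
−365 (one year) → Jan 4, 1842 (903 left).
−365 (one year) → Jan 4, 1841 (538 left).
−366 (one year; includes Feb 29, 1840) → Jan 4, 1840 (172 left).
−4 → Dec 31, 1839 (end of Dec, 31 days; 168 left).
−31 → Nov 30, 1839 (end of Nov, 30 days; 137 left).
−30 → Oct 31, 1839 (end of Oct, 31 days; 107 left).
−31 → Sep 30, 1839 (end of Sep, 30 days; 76 left).
−30 → Aug 31, 1839 (end of Aug, 31 days; 46 left).
−31 → Jul 31, 1839 (end of Jul, 31 days; 15 left).
−15 → Jul 16, 1839.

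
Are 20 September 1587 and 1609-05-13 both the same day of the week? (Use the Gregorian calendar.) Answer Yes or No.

From Sep 20, 1587 to May 13, 1609 is 7906 days.
7906 mod 7 = 3, so they are different weekdays.
(Sep 20, 1587 is a Sunday; May 13, 1609 is a Wednesday.)

No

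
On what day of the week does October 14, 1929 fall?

Monday

January 1, 1929 is a Tuesday.
Jan 1, 1929 → Feb 1, 1929: 31 days (January has 31).
Feb 1, 1929 → Mar 1, 1929: 28 days (February has 28).
Mar 1, 1929 → Apr 1, 1929: 31 days (March has 31).
Apr 1, 1929 → May 1, 1929: 30 days (April has 30).
May 1, 1929 → Jun 1, 1929: 31 days (May has 31).
Jun 1, 1929 → Jul 1, 1929: 30 days (June has 30).
Jul 1, 1929 → Aug 1, 1929: 31 days (July has 31).
Aug 1, 1929 → Sep 1, 1929: 31 days (August has 31).
Sep 1, 1929 → Oct 1, 1929: 30 days (September has 30).
Oct 1, 1929 → Oct 14, 1929: 13 days.
Total: 286 days.
286 mod 7 = 6, so Tuesday + 6 = Monday.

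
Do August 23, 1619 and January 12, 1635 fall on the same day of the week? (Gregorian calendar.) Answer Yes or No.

From Aug 23, 1619 to Jan 12, 1635 is 5621 days.
5621 mod 7 = 0, so they are the same weekday.
(Aug 23, 1619 is a Friday; Jan 12, 1635 is a Friday.)

Yes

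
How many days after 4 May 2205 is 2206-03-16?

May 4, 2205 → Jun 4, 2205: 31 days (May has 31).
Jun 4, 2205 → Jul 4, 2205: 30 days (June has 30).
Jul 4, 2205 → Aug 4, 2205: 31 days (July has 31).
Aug 4, 2205 → Sep 4, 2205: 31 days (August has 31).
Sep 4, 2205 → Oct 4, 2205: 30 days (September has 30).
Oct 4, 2205 → Nov 4, 2205: 31 days (October has 31).
Nov 4, 2205 → Dec 4, 2205: 30 days (November has 30).
Dec 4, 2205 → Jan 4, 2206: 31 days (December has 31).
Jan 4, 2206 → Feb 4, 2206: 31 days (January has 31).
Feb 4, 2206 → Mar 4, 2206: 28 days (February has 28).
Mar 4, 2206 → Mar 16, 2206: 12 days.
Total: 316 days.

316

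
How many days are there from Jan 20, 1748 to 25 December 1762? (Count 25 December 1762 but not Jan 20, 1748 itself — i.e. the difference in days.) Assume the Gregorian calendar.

Jan 20, 1748 → Jan 20, 1749: 366 days (Feb 29, 1748 is in that span).
Jan 20, 1749 → Jan 20, 1750: 365 days.
Jan 20, 1750 → Jan 20, 1751: 365 days.
Jan 20, 1751 → Jan 20, 1752: 365 days.
Jan 20, 1752 → Jan 20, 1753: 366 days (Feb 29, 1752 is in that span).
Jan 20, 1753 → Jan 20, 1754: 365 days.
Jan 20, 1754 → Jan 20, 1755: 365 days.
Jan 20, 1755 → Jan 20, 1756: 365 days.
Jan 20, 1756 → Jan 20, 1757: 366 days (Feb 29, 1756 is in that span).
Jan 20, 1757 → Jan 20, 1758: 365 days.
Jan 20, 1758 → Jan 20, 1759: 365 days.
Jan 20, 1759 → Jan 20, 1760: 365 days.
Jan 20, 1760 → Jan 20, 1761: 366 days (Feb 29, 1760 is in that span).
Jan 20, 1761 → Jan 20, 1762: 365 days.
Jan 20, 1762 → Feb 20, 1762: 31 days (January has 31).
Feb 20, 1762 → Mar 20, 1762: 28 days (February has 28).
Mar 20, 1762 → Apr 20, 1762: 31 days (March has 31).
Apr 20, 1762 → May 20, 1762: 30 days (April has 30).
May 20, 1762 → Jun 20, 1762: 31 days (May has 31).
Jun 20, 1762 → Jul 20, 1762: 30 days (June has 30).
Jul 20, 1762 → Aug 20, 1762: 31 days (July has 31).
Aug 20, 1762 → Sep 20, 1762: 31 days (August has 31).
Sep 20, 1762 → Oct 20, 1762: 30 days (September has 30).
Oct 20, 1762 → Nov 20, 1762: 31 days (October has 31).
Nov 20, 1762 → Dec 20, 1762: 30 days (November has 30).
Dec 20, 1762 → Dec 25, 1762: 5 days.
Total: 5453 days.

5453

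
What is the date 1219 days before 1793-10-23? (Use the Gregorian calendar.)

June 22, 1790

−365 (one year) → Oct 23, 1792 (854 left).
−366 (one year; includes Feb 29, 1792) → Oct 23, 1791 (488 left).
−365 (one year) → Oct 23, 1790 (123 left).
−23 → Sep 30, 1790 (end of Sep, 30 days; 100 left).
−30 → Aug 31, 1790 (end of Aug, 31 days; 70 left).
−31 → Jul 31, 1790 (end of Jul, 31 days; 39 left).
−31 → Jun 30, 1790 (end of Jun, 30 days; 8 left).
−8 → Jun 22, 1790.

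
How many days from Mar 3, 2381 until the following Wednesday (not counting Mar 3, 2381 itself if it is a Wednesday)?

1

Mar 3, 2381 is a Tuesday.
From Tuesday to the next Wednesday is 1 day.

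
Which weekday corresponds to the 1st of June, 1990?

Doomsday rule: the anchor day for the 1900s is Wednesday. For year 90: 90÷12 = 7 r 6, and 6÷4 = 1, so 7+6+1 = 14.
Wednesday + 14 ≡ Wednesday — that's 1990's doomsday.
In June the doomsday date is Jun 6.
Jun 1 is 5 days before Jun 6; 5 mod 7 = 5, so Wednesday − 5 = Friday.

Friday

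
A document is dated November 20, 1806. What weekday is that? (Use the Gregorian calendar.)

Doomsday rule: the anchor day for the 1800s is Friday. For year 06: 6÷12 = 0 r 6, and 6÷4 = 1, so 0+6+1 = 7.
Friday + 7 ≡ Friday — that's 1806's doomsday.
In November the doomsday date is Nov 7.
Nov 20 is 13 days after Nov 7; 13 mod 7 = 6, so Friday + 6 = Thursday.

Thursday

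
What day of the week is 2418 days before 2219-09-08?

Sunday

Sep 8, 2219 is a Wednesday.
2418 mod 7 = 3, so 2418 days before a Wednesday is Wednesday − 3 = Sunday.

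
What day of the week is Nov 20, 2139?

Doomsday rule: the anchor day for the 2100s is Sunday. For year 39: 39÷12 = 3 r 3, and 3÷4 = 0, so 3+3+0 = 6.
Sunday + 6 ≡ Saturday — that's 2139's doomsday.
In November the doomsday date is Nov 7.
Nov 20 is 13 days after Nov 7; 13 mod 7 = 6, so Saturday + 6 = Friday.

Friday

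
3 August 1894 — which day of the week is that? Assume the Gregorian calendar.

Doomsday rule: the anchor day for the 1800s is Friday. For year 94: 94÷12 = 7 r 10, and 10÷4 = 2, so 7+10+2 = 19.
Friday + 19 ≡ Wednesday — that's 1894's doomsday.
In August the doomsday date is Aug 8.
Aug 3 is 5 days before Aug 8; 5 mod 7 = 5, so Wednesday − 5 = Friday.

Friday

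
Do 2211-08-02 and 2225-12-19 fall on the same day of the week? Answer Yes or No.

No

From Aug 2, 2211 to Dec 19, 2225 is 5253 days.
5253 mod 7 = 3, so they are different weekdays.
(Aug 2, 2211 is a Friday; Dec 19, 2225 is a Monday.)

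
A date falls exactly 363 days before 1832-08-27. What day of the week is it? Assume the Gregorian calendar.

Tuesday

First find the weekday of Aug 27, 1832. Doomsday rule: the anchor day for the 1800s is Friday. For year 32: 32÷12 = 2 r 8, and 8÷4 = 2, so 2+8+2 = 12.
Friday + 12 ≡ Wednesday — that's 1832's doomsday.
In August the doomsday date is Aug 8.
Aug 27 is 19 days after Aug 8; 19 mod 7 = 5, so Wednesday + 5 = Monday.
363 mod 7 = 6, so 363 days before a Monday is Monday − 6 = Tuesday.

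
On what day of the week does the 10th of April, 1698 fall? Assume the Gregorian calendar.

Thursday

Doomsday rule: the anchor day for the 1600s is Tuesday. For year 98: 98÷12 = 8 r 2, and 2÷4 = 0, so 8+2+0 = 10.
Tuesday + 10 ≡ Friday — that's 1698's doomsday.
In April the doomsday date is Apr 4.
Apr 10 is 6 days after Apr 4; 6 mod 7 = 6, so Friday + 6 = Thursday.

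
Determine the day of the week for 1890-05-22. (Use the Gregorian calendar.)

Doomsday rule: the anchor day for the 1800s is Friday. For year 90: 90÷12 = 7 r 6, and 6÷4 = 1, so 7+6+1 = 14.
Friday + 14 ≡ Friday — that's 1890's doomsday.
In May the doomsday date is May 9.
May 22 is 13 days after May 9; 13 mod 7 = 6, so Friday + 6 = Thursday.

Thursday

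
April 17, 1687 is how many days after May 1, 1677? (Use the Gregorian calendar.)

May 1, 1677 → May 1, 1678: 365 days.
May 1, 1678 → May 1, 1679: 365 days.
May 1, 1679 → May 1, 1680: 366 days (Feb 29, 1680 is in that span).
May 1, 1680 → May 1, 1681: 365 days.
May 1, 1681 → May 1, 1682: 365 days.
May 1, 1682 → May 1, 1683: 365 days.
May 1, 1683 → May 1, 1684: 366 days (Feb 29, 1684 is in that span).
May 1, 1684 → May 1, 1685: 365 days.
May 1, 1685 → May 1, 1686: 365 days.
May 1, 1686 → Jun 1, 1686: 31 days (May has 31).
Jun 1, 1686 → Jul 1, 1686: 30 days (June has 30).
Jul 1, 1686 → Aug 1, 1686: 31 days (July has 31).
Aug 1, 1686 → Sep 1, 1686: 31 days (August has 31).
Sep 1, 1686 → Oct 1, 1686: 30 days (September has 30).
Oct 1, 1686 → Nov 1, 1686: 31 days (October has 31).
Nov 1, 1686 → Dec 1, 1686: 30 days (November has 30).
Dec 1, 1686 → Jan 1, 1687: 31 days (December has 31).
Jan 1, 1687 → Feb 1, 1687: 31 days (January has 31).
Feb 1, 1687 → Mar 1, 1687: 28 days (February has 28).
Mar 1, 1687 → Apr 1, 1687: 31 days (March has 31).
Apr 1, 1687 → Apr 17, 1687: 16 days.
Total: 3638 days.

3638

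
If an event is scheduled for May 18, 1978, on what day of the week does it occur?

January 1, 1978 is a Sunday.
Jan 1, 1978 → Feb 1, 1978: 31 days (January has 31).
Feb 1, 1978 → Mar 1, 1978: 28 days (February has 28).
Mar 1, 1978 → Apr 1, 1978: 31 days (March has 31).
Apr 1, 1978 → May 1, 1978: 30 days (April has 30).
May 1, 1978 → May 18, 1978: 17 days.
Total: 137 days.
137 mod 7 = 4, so Sunday + 4 = Thursday.

Thursday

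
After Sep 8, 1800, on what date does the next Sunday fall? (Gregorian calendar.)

September 14, 1800

Sep 8, 1800 is a Monday.
From Monday to the next Sunday is 6 days.
Sep 8, 1800 + 6 = Sep 14, 1800.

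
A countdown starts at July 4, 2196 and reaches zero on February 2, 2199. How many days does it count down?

943

Jul 4, 2196 → Jul 4, 2197: 365 days.
Jul 4, 2197 → Jul 4, 2198: 365 days.
Jul 4, 2198 → Aug 4, 2198: 31 days (July has 31).
Aug 4, 2198 → Sep 4, 2198: 31 days (August has 31).
Sep 4, 2198 → Oct 4, 2198: 30 days (September has 30).
Oct 4, 2198 → Nov 4, 2198: 31 days (October has 31).
Nov 4, 2198 → Dec 4, 2198: 30 days (November has 30).
Dec 4, 2198 → Jan 4, 2199: 31 days (December has 31).
Jan 4, 2199 → Feb 2, 2199: 29 days.
Total: 943 days.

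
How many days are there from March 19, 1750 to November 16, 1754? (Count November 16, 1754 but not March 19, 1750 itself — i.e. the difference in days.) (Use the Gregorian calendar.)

Mar 19, 1750 → Mar 19, 1751: 365 days.
Mar 19, 1751 → Mar 19, 1752: 366 days (Feb 29, 1752 is in that span).
Mar 19, 1752 → Mar 19, 1753: 365 days.
Mar 19, 1753 → Mar 19, 1754: 365 days.
Mar 19, 1754 → Apr 19, 1754: 31 days (March has 31).
Apr 19, 1754 → May 19, 1754: 30 days (April has 30).
May 19, 1754 → Jun 19, 1754: 31 days (May has 31).
Jun 19, 1754 → Jul 19, 1754: 30 days (June has 30).
Jul 19, 1754 → Aug 19, 1754: 31 days (July has 31).
Aug 19, 1754 → Sep 19, 1754: 31 days (August has 31).
Sep 19, 1754 → Oct 19, 1754: 30 days (September has 30).
Oct 19, 1754 → Nov 16, 1754: 28 days.
Total: 1703 days.

1703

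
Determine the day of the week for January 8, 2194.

Wednesday

Doomsday rule: the anchor day for the 2100s is Sunday. For year 94: 94÷12 = 7 r 10, and 10÷4 = 2, so 7+10+2 = 19.
Sunday + 19 ≡ Friday — that's 2194's doomsday.
In January the doomsday date is Jan 3 (2194 is not a leap year).
Jan 8 is 5 days after Jan 3; 5 mod 7 = 5, so Friday + 5 = Wednesday.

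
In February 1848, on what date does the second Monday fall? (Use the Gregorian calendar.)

February 14, 1848

February 1, 1848 is a Tuesday.
The first Monday is therefore February 7 (6 days later).
The second Monday is 7 + 1×7 = February 14.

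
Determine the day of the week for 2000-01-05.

Wednesday

Doomsday rule: the anchor day for the 2000s is Tuesday. For year 00: 0÷12 = 0 r 0, and 0÷4 = 0, so 0+0+0 = 0.
Tuesday + 0 ≡ Tuesday — that's 2000's doomsday.
In January the doomsday date is Jan 4 (2000 is a leap year (divisible by 400)).
Jan 5 is 1 day after Jan 4; 1 mod 7 = 1, so Tuesday + 1 = Wednesday.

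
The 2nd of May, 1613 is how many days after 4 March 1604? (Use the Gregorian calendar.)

3346

Mar 4, 1604 → Mar 4, 1605: 365 days.
Mar 4, 1605 → Mar 4, 1606: 365 days.
Mar 4, 1606 → Mar 4, 1607: 365 days.
Mar 4, 1607 → Mar 4, 1608: 366 days (Feb 29, 1608 is in that span).
Mar 4, 1608 → Mar 4, 1609: 365 days.
Mar 4, 1609 → Mar 4, 1610: 365 days.
Mar 4, 1610 → Mar 4, 1611: 365 days.
Mar 4, 1611 → Mar 4, 1612: 366 days (Feb 29, 1612 is in that span).
Mar 4, 1612 → Mar 4, 1613: 365 days.
Mar 4, 1613 → Apr 4, 1613: 31 days (March has 31).
Apr 4, 1613 → May 2, 1613: 28 days.
Total: 3346 days.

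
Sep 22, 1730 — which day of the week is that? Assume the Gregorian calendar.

Doomsday rule: the anchor day for the 1700s is Sunday. For year 30: 30÷12 = 2 r 6, and 6÷4 = 1, so 2+6+1 = 9.
Sunday + 9 ≡ Tuesday — that's 1730's doomsday.
In September the doomsday date is Sep 5.
Sep 22 is 17 days after Sep 5; 17 mod 7 = 3, so Tuesday + 3 = Friday.

Friday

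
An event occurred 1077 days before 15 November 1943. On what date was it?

December 3, 1940

−365 (one year) → Nov 15, 1942 (712 left).
−365 (one year) → Nov 15, 1941 (347 left).
−15 → Oct 31, 1941 (end of Oct, 31 days; 332 left).
−31 → Sep 30, 1941 (end of Sep, 30 days; 301 left).
−30 → Aug 31, 1941 (end of Aug, 31 days; 271 left).
−31 → Jul 31, 1941 (end of Jul, 31 days; 240 left).
−31 → Jun 30, 1941 (end of Jun, 30 days; 209 left).
−30 → May 31, 1941 (end of May, 31 days; 179 left).
−31 → Apr 30, 1941 (end of Apr, 30 days; 148 left).
−30 → Mar 31, 1941 (end of Mar, 31 days; 118 left).
−31 → Feb 28, 1941 (end of Feb, 28 days; 87 left).
−28 → Jan 31, 1941 (end of Jan, 31 days; 59 left).
−31 → Dec 31, 1940 (end of Dec, 31 days; 28 left).
−28 → Dec 3, 1940.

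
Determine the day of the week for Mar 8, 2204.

Thursday

Doomsday rule: the anchor day for the 2200s is Friday. For year 04: 4÷12 = 0 r 4, and 4÷4 = 1, so 0+4+1 = 5.
Friday + 5 ≡ Wednesday — that's 2204's doomsday.
In March the doomsday date is Mar 14.
Mar 8 is 6 days before Mar 14; 6 mod 7 = 6, so Wednesday − 6 = Thursday.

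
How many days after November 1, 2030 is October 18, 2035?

1812

Nov 1, 2030 → Nov 1, 2031: 365 days.
Nov 1, 2031 → Nov 1, 2032: 366 days (Feb 29, 2032 is in that span).
Nov 1, 2032 → Nov 1, 2033: 365 days.
Nov 1, 2033 → Nov 1, 2034: 365 days.
Nov 1, 2034 → Dec 1, 2034: 30 days (November has 30).
Dec 1, 2034 → Jan 1, 2035: 31 days (December has 31).
Jan 1, 2035 → Feb 1, 2035: 31 days (January has 31).
Feb 1, 2035 → Mar 1, 2035: 28 days (February has 28).
Mar 1, 2035 → Apr 1, 2035: 31 days (March has 31).
Apr 1, 2035 → May 1, 2035: 30 days (April has 30).
May 1, 2035 → Jun 1, 2035: 31 days (May has 31).
Jun 1, 2035 → Jul 1, 2035: 30 days (June has 30).
Jul 1, 2035 → Aug 1, 2035: 31 days (July has 31).
Aug 1, 2035 → Sep 1, 2035: 31 days (August has 31).
Sep 1, 2035 → Oct 1, 2035: 30 days (September has 30).
Oct 1, 2035 → Oct 18, 2035: 17 days.
Total: 1812 days.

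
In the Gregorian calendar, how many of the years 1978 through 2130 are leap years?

37

Multiples of 4 in [1978,2130]: 38.
Of those, multiples of 100: 2 (not leap unless ÷400).
Multiples of 400: 1.
Leap years = 38 − 2 + 1 = 37.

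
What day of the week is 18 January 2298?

Doomsday rule: the anchor day for the 2200s is Friday. For year 98: 98÷12 = 8 r 2, and 2÷4 = 0, so 8+2+0 = 10.
Friday + 10 ≡ Monday — that's 2298's doomsday.
In January the doomsday date is Jan 3 (2298 is not a leap year).
Jan 18 is 15 days after Jan 3; 15 mod 7 = 1, so Monday + 1 = Tuesday.

Tuesday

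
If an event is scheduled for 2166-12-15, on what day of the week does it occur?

Monday

January 1, 2166 is a Wednesday.
Jan 1, 2166 → Feb 1, 2166: 31 days (January has 31).
Feb 1, 2166 → Mar 1, 2166: 28 days (February has 28).
Mar 1, 2166 → Apr 1, 2166: 31 days (March has 31).
Apr 1, 2166 → May 1, 2166: 30 days (April has 30).
May 1, 2166 → Jun 1, 2166: 31 days (May has 31).
Jun 1, 2166 → Jul 1, 2166: 30 days (June has 30).
Jul 1, 2166 → Aug 1, 2166: 31 days (July has 31).
Aug 1, 2166 → Sep 1, 2166: 31 days (August has 31).
Sep 1, 2166 → Oct 1, 2166: 30 days (September has 30).
Oct 1, 2166 → Nov 1, 2166: 31 days (October has 31).
Nov 1, 2166 → Dec 1, 2166: 30 days (November has 30).
Dec 1, 2166 → Dec 15, 2166: 14 days.
Total: 348 days.
348 mod 7 = 5, so Wednesday + 5 = Monday.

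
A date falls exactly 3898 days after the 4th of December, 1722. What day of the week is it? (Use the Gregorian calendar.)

First find the weekday of Dec 4, 1722. Doomsday rule: the anchor day for the 1700s is Sunday. For year 22: 22÷12 = 1 r 10, and 10÷4 = 2, so 1+10+2 = 13.
Sunday + 13 ≡ Saturday — that's 1722's doomsday.
In December the doomsday date is Dec 12.
Dec 4 is 8 days before Dec 12; 8 mod 7 = 1, so Saturday − 1 = Friday.
3898 mod 7 = 6, so 3898 days after a Friday is Friday + 6 = Thursday.

Thursday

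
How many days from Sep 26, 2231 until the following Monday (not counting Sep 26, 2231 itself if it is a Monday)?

7

Sep 26, 2231 is a Monday.
From Monday to the next Monday is 7 days.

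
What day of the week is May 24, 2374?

Doomsday rule: the anchor day for the 2300s is Wednesday. For year 74: 74÷12 = 6 r 2, and 2÷4 = 0, so 6+2+0 = 8.
Wednesday + 8 ≡ Thursday — that's 2374's doomsday.
In May the doomsday date is May 9.
May 24 is 15 days after May 9; 15 mod 7 = 1, so Thursday + 1 = Friday.

Friday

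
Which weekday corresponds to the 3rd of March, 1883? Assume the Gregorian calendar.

Saturday

January 1, 1883 is a Monday.
Jan 1, 1883 → Feb 1, 1883: 31 days (January has 31).
Feb 1, 1883 → Mar 1, 1883: 28 days (February has 28).
Mar 1, 1883 → Mar 3, 1883: 2 days.
Total: 61 days.
61 mod 7 = 5, so Monday + 5 = Saturday.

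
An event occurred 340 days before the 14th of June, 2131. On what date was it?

July 9, 2130

−14 → May 31, 2131 (end of May, 31 days; 326 left).
−31 → Apr 30, 2131 (end of Apr, 30 days; 295 left).
−30 → Mar 31, 2131 (end of Mar, 31 days; 265 left).
−31 → Feb 28, 2131 (end of Feb, 28 days; 234 left).
−28 → Jan 31, 2131 (end of Jan, 31 days; 206 left).
−31 → Dec 31, 2130 (end of Dec, 31 days; 175 left).
−31 → Nov 30, 2130 (end of Nov, 30 days; 144 left).
−30 → Oct 31, 2130 (end of Oct, 31 days; 114 left).
−31 → Sep 30, 2130 (end of Sep, 30 days; 83 left).
−30 → Aug 31, 2130 (end of Aug, 31 days; 53 left).
−31 → Jul 31, 2130 (end of Jul, 31 days; 22 left).
−22 → Jul 9, 2130.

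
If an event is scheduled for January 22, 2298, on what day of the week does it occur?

Saturday

Doomsday rule: the anchor day for the 2200s is Friday. For year 98: 98÷12 = 8 r 2, and 2÷4 = 0, so 8+2+0 = 10.
Friday + 10 ≡ Monday — that's 2298's doomsday.
In January the doomsday date is Jan 3 (2298 is not a leap year).
Jan 22 is 19 days after Jan 3; 19 mod 7 = 5, so Monday + 5 = Saturday.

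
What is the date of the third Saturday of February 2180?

February 1, 2180 is a Tuesday.
The first Saturday is therefore February 5 (4 days later).
The third Saturday is 5 + 2×7 = February 19.

February 19, 2180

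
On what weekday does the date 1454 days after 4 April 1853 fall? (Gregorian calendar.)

Saturday

Apr 4, 1853 is a Monday.
1454 mod 7 = 5, so 1454 days after a Monday is Monday + 5 = Saturday.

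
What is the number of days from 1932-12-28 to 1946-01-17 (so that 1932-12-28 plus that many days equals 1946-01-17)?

4768

Dec 28, 1932 → Dec 28, 1933: 365 days.
Dec 28, 1933 → Dec 28, 1934: 365 days.
Dec 28, 1934 → Dec 28, 1935: 365 days.
Dec 28, 1935 → Dec 28, 1936: 366 days (Feb 29, 1936 is in that span).
Dec 28, 1936 → Dec 28, 1937: 365 days.
Dec 28, 1937 → Dec 28, 1938: 365 days.
Dec 28, 1938 → Dec 28, 1939: 365 days.
Dec 28, 1939 → Dec 28, 1940: 366 days (Feb 29, 1940 is in that span).
Dec 28, 1940 → Dec 28, 1941: 365 days.
Dec 28, 1941 → Dec 28, 1942: 365 days.
Dec 28, 1942 → Dec 28, 1943: 365 days.
Dec 28, 1943 → Dec 28, 1944: 366 days (Feb 29, 1944 is in that span).
Dec 28, 1944 → Jan 28, 1945: 31 days (December has 31).
Jan 28, 1945 → Feb 28, 1945: 31 days (January has 31).
Feb 28, 1945 → Mar 28, 1945: 28 days (February has 28).
Mar 28, 1945 → Apr 28, 1945: 31 days (March has 31).
Apr 28, 1945 → May 28, 1945: 30 days (April has 30).
May 28, 1945 → Jun 28, 1945: 31 days (May has 31).
Jun 28, 1945 → Jul 28, 1945: 30 days (June has 30).
Jul 28, 1945 → Aug 28, 1945: 31 days (July has 31).
Aug 28, 1945 → Sep 28, 1945: 31 days (August has 31).
Sep 28, 1945 → Oct 28, 1945: 30 days (September has 30).
Oct 28, 1945 → Nov 28, 1945: 31 days (October has 31).
Nov 28, 1945 → Dec 28, 1945: 30 days (November has 30).
Dec 28, 1945 → Jan 17, 1946: 20 days.
Total: 4768 days.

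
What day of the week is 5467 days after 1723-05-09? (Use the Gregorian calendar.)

May 9, 1723 is a Sunday.
5467 mod 7 = 0, so 5467 days after a Sunday is Sunday + 0 = Sunday.

Sunday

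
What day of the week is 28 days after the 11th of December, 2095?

Sunday

Dec 11, 2095 is a Sunday.
28 mod 7 = 0, so 28 days after a Sunday is Sunday + 0 = Sunday.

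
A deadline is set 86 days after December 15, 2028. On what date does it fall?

March 11, 2029

Dec has 31 days: +17 → Jan 1, 2029 (69 left).
Jan has 31 days: +31 → Feb 1, 2029 (38 left).
Feb has 28 days: +28 → Mar 1, 2029 (10 left).
+10 → Mar 11, 2029.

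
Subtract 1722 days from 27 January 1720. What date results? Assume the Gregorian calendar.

May 11, 1715

−365 (one year) → Jan 27, 1719 (1357 left).
−365 (one year) → Jan 27, 1718 (992 left).
−365 (one year) → Jan 27, 1717 (627 left).
−366 (one year; includes Feb 29, 1716) → Jan 27, 1716 (261 left).
−27 → Dec 31, 1715 (end of Dec, 31 days; 234 left).
−31 → Nov 30, 1715 (end of Nov, 30 days; 203 left).
−30 → Oct 31, 1715 (end of Oct, 31 days; 173 left).
−31 → Sep 30, 1715 (end of Sep, 30 days; 142 left).
−30 → Aug 31, 1715 (end of Aug, 31 days; 112 left).
−31 → Jul 31, 1715 (end of Jul, 31 days; 81 left).
−31 → Jun 30, 1715 (end of Jun, 30 days; 50 left).
−30 → May 31, 1715 (end of May, 31 days; 20 left).
−20 → May 11, 1715.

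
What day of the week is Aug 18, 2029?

Saturday

January 1, 2029 is a Monday.
Jan 1, 2029 → Feb 1, 2029: 31 days (January has 31).
Feb 1, 2029 → Mar 1, 2029: 28 days (February has 28).
Mar 1, 2029 → Apr 1, 2029: 31 days (March has 31).
Apr 1, 2029 → May 1, 2029: 30 days (April has 30).
May 1, 2029 → Jun 1, 2029: 31 days (May has 31).
Jun 1, 2029 → Jul 1, 2029: 30 days (June has 30).
Jul 1, 2029 → Aug 1, 2029: 31 days (July has 31).
Aug 1, 2029 → Aug 18, 2029: 17 days.
Total: 229 days.
229 mod 7 = 5, so Monday + 5 = Saturday.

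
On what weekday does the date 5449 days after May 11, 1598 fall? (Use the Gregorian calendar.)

First find the weekday of May 11, 1598. Doomsday rule: the anchor day for the 1500s is Wednesday. For year 98: 98÷12 = 8 r 2, and 2÷4 = 0, so 8+2+0 = 10.
Wednesday + 10 ≡ Saturday — that's 1598's doomsday.
In May the doomsday date is May 9.
May 11 is 2 days after May 9; 2 mod 7 = 2, so Saturday + 2 = Monday.
5449 mod 7 = 3, so 5449 days after a Monday is Monday + 3 = Thursday.

Thursday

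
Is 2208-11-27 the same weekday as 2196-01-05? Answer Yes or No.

No

From Jan 5, 2196 to Nov 27, 2208 is 4709 days.
4709 mod 7 = 5, so they are different weekdays.
(Jan 5, 2196 is a Tuesday; Nov 27, 2208 is a Sunday.)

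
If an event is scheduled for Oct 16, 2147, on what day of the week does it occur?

Doomsday rule: the anchor day for the 2100s is Sunday. For year 47: 47÷12 = 3 r 11, and 11÷4 = 2, so 3+11+2 = 16.
Sunday + 16 ≡ Tuesday — that's 2147's doomsday.
In October the doomsday date is Oct 10.
Oct 16 is 6 days after Oct 10; 6 mod 7 = 6, so Tuesday + 6 = Monday.

Monday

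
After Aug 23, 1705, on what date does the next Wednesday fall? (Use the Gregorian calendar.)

Aug 23, 1705 is a Sunday.
From Sunday to the next Wednesday is 3 days.
Aug 23, 1705 + 3 = Aug 26, 1705.

August 26, 1705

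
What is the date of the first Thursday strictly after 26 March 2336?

Mar 26, 2336 is a Thursday.
From Thursday to the next Thursday is 7 days.
Mar 26, 2336 + 7 = Apr 2, 2336.

April 2, 2336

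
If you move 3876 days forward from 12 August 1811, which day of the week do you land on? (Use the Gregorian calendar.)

First find the weekday of Aug 12, 1811. Doomsday rule: the anchor day for the 1800s is Friday. For year 11: 11÷12 = 0 r 11, and 11÷4 = 2, so 0+11+2 = 13.
Friday + 13 ≡ Thursday — that's 1811's doomsday.
In August the doomsday date is Aug 8.
Aug 12 is 4 days after Aug 8; 4 mod 7 = 4, so Thursday + 4 = Monday.
3876 mod 7 = 5, so 3876 days after a Monday is Monday + 5 = Saturday.

Saturday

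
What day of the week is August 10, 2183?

Doomsday rule: the anchor day for the 2100s is Sunday. For year 83: 83÷12 = 6 r 11, and 11÷4 = 2, so 6+11+2 = 19.
Sunday + 19 ≡ Friday — that's 2183's doomsday.
In August the doomsday date is Aug 8.
Aug 10 is 2 days after Aug 8; 2 mod 7 = 2, so Friday + 2 = Sunday.

Sunday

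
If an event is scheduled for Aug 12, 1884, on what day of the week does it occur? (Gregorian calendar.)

Tuesday

Doomsday rule: the anchor day for the 1800s is Friday. For year 84: 84÷12 = 7 r 0, and 0÷4 = 0, so 7+0+0 = 7.
Friday + 7 ≡ Friday — that's 1884's doomsday.
In August the doomsday date is Aug 8.
Aug 12 is 4 days after Aug 8; 4 mod 7 = 4, so Friday + 4 = Tuesday.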